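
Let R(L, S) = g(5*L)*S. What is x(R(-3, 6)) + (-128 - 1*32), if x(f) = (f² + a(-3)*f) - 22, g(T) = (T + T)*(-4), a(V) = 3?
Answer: 520378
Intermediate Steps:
g(T) = -8*T (g(T) = (2*T)*(-4) = -8*T)
R(L, S) = -40*L*S (R(L, S) = (-40*L)*S = -40*L*S)
x(f) = -22 + f² + 3*f (x(f) = (f² + 3*f) - 22 = -22 + f² + 3*f)
x(R(-3, 6)) + (-128 - 1*32) = (-22 + (-40*(-3)*6)² + 3*(-40*(-3)*6)) + (-128 - 1*32) = (-22 + 720² + 3*720) + (-128 - 32) = (-22 + 518400 + 2160) - 160 = 520538 - 160 = 520378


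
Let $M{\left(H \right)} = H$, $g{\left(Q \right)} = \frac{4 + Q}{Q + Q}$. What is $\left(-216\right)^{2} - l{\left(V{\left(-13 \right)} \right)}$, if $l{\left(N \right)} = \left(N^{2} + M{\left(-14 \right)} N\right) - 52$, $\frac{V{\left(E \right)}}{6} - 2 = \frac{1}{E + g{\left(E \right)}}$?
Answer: $\frac{5058807316}{108241} \approx 46737.0$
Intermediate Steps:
$g{\left(Q \right)} = \frac{4 + Q}{2 Q}$
$V{\left(E \right)} = 12 + \frac{6}{E + \frac{4 + E}{2 E}}$
$l{\left(N \right)} = -52 + N^{2} - 14 N$ ($l{\left(N \right)} = \left(N^{2} - 14 N\right) - 52 = -52 + N^{2} - 14 N$)
$\left(-216\right)^{2} - l{\left(V{\left(-13 \right)} \right)} = \left(-216\right)^{2} - \left(-52 + \left(\frac{24 \left(2 - 13 + \left(-13\right)^{2}\right)}{4 - 13 + 2 \left(-13\right)^{2}}\right)^{2} - 14 \frac{24 \left(2 - 13 + \left(-13\right)^{2}\right)}{4 - 13 + 2 \left(-13\right)^{2}}\right) = 46656 - \left(-52 + \left(\frac{24 \left(2 - 13 + 169\right)}{4 - 13 + 2 \cdot 169}\right)^{2} - 14 \frac{24 \left(2 - 13 + 169\right)}{4 - 13 + 2 \cdot 169}\right) = 46656 - \left(-52 + \left(24 \frac{1}{4 - 13 + 338} \cdot 158\right)^{2} - 14 \cdot 24 \frac{1}{4 - 13 + 338} \cdot 158\right) = 46656 - \left(-52 + \left(24 \cdot \frac{1}{329} \cdot 158\right)^{2} - 14 \cdot 24 \cdot \frac{1}{329} \cdot 158\right) = 46656 - \left(-52 + \left(\frac{3792}{329}\right)^{2} - \frac{7584}{47}\right) = 46656 - \left(-52 + \frac{14379264}{108241} - \frac{7584}{47}\right) = 46656 - - \frac{8715220}{108241} = 46656 + \frac{8715220}{108241} = \frac{5058807316}{108241}$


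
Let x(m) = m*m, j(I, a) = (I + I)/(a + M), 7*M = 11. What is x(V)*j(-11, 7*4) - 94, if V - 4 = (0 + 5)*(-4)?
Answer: -58882/207 ≈ -284.45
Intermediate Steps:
M = 11/7 (M = (1/7)*11 = 11/7 ≈ 1.5714)
V = -16 (V = 4 + (0 + 5)*(-4) = 4 + 5*(-4) = 4 - 20 = -16)
j(I, a) = 2*I/(11/7 + a) (j(I, a) = (I + I)/(a + 11/7) = (2*I)/(11/7 + a) = 2*I/(11/7 + a))
x(m) = m**2
x(V)*j(-11, 7*4) - 94 = (-16)**2*(14*(-11)/(11 + 7*(7*4))) - 94 = 256*(14*(-11)/(11 + 7*28)) - 94 = 256*(14*(-11)/(11 + 196)) - 94 = 256*(14*(-11)/207) - 94 = 256*(14*(-11)*(1/207)) - 94 = 256*(-154/207) - 94 = -39424/207 - 94 = -58882/207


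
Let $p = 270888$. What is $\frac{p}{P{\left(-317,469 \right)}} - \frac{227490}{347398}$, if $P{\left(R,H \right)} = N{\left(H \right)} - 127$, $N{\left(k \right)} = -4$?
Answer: $- \frac{47067875307}{22754569} \approx -2068.5$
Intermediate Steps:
$P{\left(R,H \right)} = -131$ ($P{\left(R,H \right)} = -4 - 127 = -131$)
$\frac{p}{P{\left(-317,469 \right)}} - \frac{227490}{347398} = \frac{270888}{-131} - \frac{227490}{347398} = 270888 \left(- \frac{1}{131}\right) - \frac{113745}{173699} = - \frac{270888}{131} - \frac{113745}{173699} = - \frac{47067875307}{22754569}$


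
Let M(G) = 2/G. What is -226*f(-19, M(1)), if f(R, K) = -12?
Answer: 2712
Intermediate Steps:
-226*f(-19, M(1)) = -226*(-12) = 2712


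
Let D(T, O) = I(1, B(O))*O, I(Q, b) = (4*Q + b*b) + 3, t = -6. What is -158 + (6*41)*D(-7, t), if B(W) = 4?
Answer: -34106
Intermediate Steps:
I(Q, b) = 3 + b² + 4*Q (I(Q, b) = (4*Q + b²) + 3 = (b² + 4*Q) + 3 = 3 + b² + 4*Q)
D(T, O) = 23*O (D(T, O) = (3 + 4² + 4*1)*O = (3 + 16 + 4)*O = 23*O)
-158 + (6*41)*D(-7, t) = -158 + (6*41)*(23*(-6)) = -158 + 246*(-138) = -158 - 33948 = -34106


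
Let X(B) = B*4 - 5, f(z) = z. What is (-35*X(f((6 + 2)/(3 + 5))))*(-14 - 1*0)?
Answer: -490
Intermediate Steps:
X(B) = -5 + 4*B (X(B) = 4*B - 5 = -5 + 4*B)
(-35*X(f((6 + 2)/(3 + 5))))*(-14 - 1*0) = (-35*(-5 + 4*((6 + 2)/(3 + 5))))*(-14 - 1*0) = (-35*(-5 + 4*(8/8)))*(-14 + 0) = -35*(-5 + 4*(8*(⅛)))*(-14) = -35*(-5 + 4*1)*(-14) = -35*(-5 + 4)*(-14) = -35*(-1)*(-14) = 35*(-14) = -490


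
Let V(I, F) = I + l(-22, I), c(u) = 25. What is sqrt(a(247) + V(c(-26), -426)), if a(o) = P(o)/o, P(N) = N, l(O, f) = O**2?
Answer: sqrt(510) ≈ 22.583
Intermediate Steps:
V(I, F) = 484 + I (V(I, F) = I + (-22)**2 = I + 484 = 484 + I)
a(o) = 1 (a(o) = o/o = 1)
sqrt(a(247) + V(c(-26), -426)) = sqrt(1 + (484 + 25)) = sqrt(1 + 509) = sqrt(510)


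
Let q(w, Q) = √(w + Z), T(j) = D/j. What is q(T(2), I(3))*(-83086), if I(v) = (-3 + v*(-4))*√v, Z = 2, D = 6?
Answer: -83086*√5 ≈ -1.8579e+5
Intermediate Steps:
T(j) = 6/j
I(v) = √v*(-3 - 4*v) (I(v) = (-3 - 4*v)*√v = √v*(-3 - 4*v))
q(w, Q) = √(2 + w) (q(w, Q) = √(w + 2) = √(2 + w))
q(T(2), I(3))*(-83086) = √(2 + 6/2)*(-83086) = √(2 + 6*(½))*(-83086) = √(2 + 3)*(-83086) = √5*(-83086) = -83086*√5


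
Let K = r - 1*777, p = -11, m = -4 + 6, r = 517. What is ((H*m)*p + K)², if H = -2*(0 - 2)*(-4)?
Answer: 8464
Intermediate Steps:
m = 2
H = -16 (H = -2*(-2)*(-4) = 4*(-4) = -16)
K = -260 (K = 517 - 1*777 = 517 - 777 = -260)
((H*m)*p + K)² = (-16*2*(-11) - 260)² = (-32*(-11) - 260)² = (352 - 260)² = 92² = 8464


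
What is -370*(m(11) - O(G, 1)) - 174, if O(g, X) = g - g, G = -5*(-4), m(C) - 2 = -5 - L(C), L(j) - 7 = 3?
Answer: 4636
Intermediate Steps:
L(j) = 10 (L(j) = 7 + 3 = 10)
m(C) = -13 (m(C) = 2 + (-5 - 1*10) = 2 + (-5 - 10) = 2 - 15 = -13)
G = 20
O(g, X) = 0
-370*(m(11) - O(G, 1)) - 174 = -370*(-13 - 1*0) - 174 = -370*(-13 + 0) - 174 = -370*(-13) - 174 = 4810 - 174 = 4636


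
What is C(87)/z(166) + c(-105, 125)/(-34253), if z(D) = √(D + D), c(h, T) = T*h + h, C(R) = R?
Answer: 13230/34253 + 87*√83/166 ≈ 5.1610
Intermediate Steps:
c(h, T) = h + T*h
z(D) = √2*√D (z(D) = √(2*D) = √2*√D)
C(87)/z(166) + c(-105, 125)/(-34253) = 87/((√2*√166)) - 105*(1 + 125)/(-34253) = 87/((2*√83)) - 105*126*(-1/34253) = 87*(√83/166) - 13230*(-1/34253) = 87*√83/166 + 13230/34253 = 13230/34253 + 87*√83/166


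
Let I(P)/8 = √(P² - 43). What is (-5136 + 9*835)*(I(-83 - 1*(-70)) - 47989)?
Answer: -114165831 + 57096*√14 ≈ -1.1395e+8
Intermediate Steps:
I(P) = 8*√(-43 + P²) (I(P) = 8*√(P² - 43) = 8*√(-43 + P²))
(-5136 + 9*835)*(I(-83 - 1*(-70)) - 47989) = (-5136 + 9*835)*(8*√(-43 + (-83 - 1*(-70))²) - 47989) = (-5136 + 7515)*(8*√(-43 + (-83 + 70)²) - 47989) = 2379*(8*√(-43 + (-13)²) - 47989) = 2379*(8*√(-43 + 169) - 47989) = 2379*(8*√126 - 47989) = 2379*(8*(3*√14) - 47989) = 2379*(24*√14 - 47989) = 2379*(-47989 + 24*√14) = -114165831 + 57096*√14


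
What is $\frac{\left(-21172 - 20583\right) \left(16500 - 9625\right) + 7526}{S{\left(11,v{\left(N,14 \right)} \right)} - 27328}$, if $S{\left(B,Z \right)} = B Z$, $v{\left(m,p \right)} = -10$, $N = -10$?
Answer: $\frac{95686033}{9146} \approx 10462.0$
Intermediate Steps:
$\frac{\left(-21172 - 20583\right) \left(16500 - 9625\right) + 7526}{S{\left(11,v{\left(N,14 \right)} \right)} - 27328} = \frac{\left(-21172 - 20583\right) \left(16500 - 9625\right) + 7526}{11 \left(-10\right) - 27328} = \frac{\left(-41755\right) 6875 + 7526}{-110 - 27328} = \frac{-287065625 + 7526}{-27438} = \left(-287058099\right) \left(- \frac{1}{27438}\right) = \frac{95686033}{9146}$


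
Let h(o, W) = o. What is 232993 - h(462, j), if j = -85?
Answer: 232531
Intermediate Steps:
232993 - h(462, j) = 232993 - 1*462 = 232993 - 462 = 232531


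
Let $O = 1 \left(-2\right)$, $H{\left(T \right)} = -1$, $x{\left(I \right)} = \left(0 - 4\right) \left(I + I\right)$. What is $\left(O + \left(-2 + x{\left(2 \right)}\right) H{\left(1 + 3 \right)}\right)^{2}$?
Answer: $256$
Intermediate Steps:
$x{\left(I \right)} = - 8 I$ ($x{\left(I \right)} = - 4 \cdot 2 I = - 8 I$)
$O = -2$
$\left(O + \left(-2 + x{\left(2 \right)}\right) H{\left(1 + 3 \right)}\right)^{2} = \left(-2 + \left(-2 - 16\right) \left(-1\right)\right)^{2} = \left(-2 - -18\right)^{2} = \left(-2 + 18\right)^{2} = 16^{2} = 256$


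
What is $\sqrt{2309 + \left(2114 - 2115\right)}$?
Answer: $2 \sqrt{577} \approx 48.042$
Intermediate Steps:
$\sqrt{2309 + \left(2114 - 2115\right)} = \sqrt{2309 - 1} = \sqrt{2308} = 2 \sqrt{577}$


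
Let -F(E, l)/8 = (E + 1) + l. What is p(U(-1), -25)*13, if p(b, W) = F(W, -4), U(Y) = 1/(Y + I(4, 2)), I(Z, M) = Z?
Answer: 2912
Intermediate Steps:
F(E, l) = -8 - 8*E - 8*l (F(E, l) = -8*((E + 1) + l) = -8*((1 + E) + l) = -8*(1 + E + l) = -8 - 8*E - 8*l)
U(Y) = 1/(4 + Y) (U(Y) = 1/(Y + 4) = 1/(4 + Y))
p(b, W) = 24 - 8*W (p(b, W) = -8 - 8*W - 8*(-4) = -8 - 8*W + 32 = 24 - 8*W)
p(U(-1), -25)*13 = (24 - 8*(-25))*13 = (24 + 200)*13 = 224*13 = 2912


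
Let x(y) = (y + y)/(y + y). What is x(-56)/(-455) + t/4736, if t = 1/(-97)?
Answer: -459847/209023360 ≈ -0.0022000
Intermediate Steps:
t = -1/97 ≈ -0.010309
x(y) = 1 (x(y) = (2*y)/((2*y)) = (2*y)*(1/(2*y)) = 1)
x(-56)/(-455) + t/4736 = 1/(-455) - 1/97/4736 = 1*(-1/455) - 1/97*1/4736 = -1/455 - 1/459392 = -459847/209023360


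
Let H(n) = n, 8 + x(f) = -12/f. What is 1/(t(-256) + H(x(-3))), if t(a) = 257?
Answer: 1/253 ≈ 0.0039526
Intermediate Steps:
x(f) = -8 - 12/f
1/(t(-256) + H(x(-3))) = 1/(257 + (-8 - 12/(-3))) = 1/(257 + (-8 - 12*(-⅓))) = 1/(257 + (-8 + 4)) = 1/(257 - 4) = 1/253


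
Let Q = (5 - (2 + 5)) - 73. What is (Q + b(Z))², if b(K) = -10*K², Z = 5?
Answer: 105625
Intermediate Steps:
Q = -75 (Q = (5 - 1*7) - 73 = (5 - 7) - 73 = -2 - 73 = -75)
(Q + b(Z))² = (-75 - 10*5²)² = (-75 - 10*25)² = (-75 - 250)² = (-325)² = 105625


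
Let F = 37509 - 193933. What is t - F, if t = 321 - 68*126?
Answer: 148177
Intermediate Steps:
t = -8247 (t = 321 - 8568 = -8247)
F = -156424
t - F = -8247 - 1*(-156424) = -8247 + 156424 = 148177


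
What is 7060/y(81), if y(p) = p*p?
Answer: 7060/6561 ≈ 1.0761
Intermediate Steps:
y(p) = p**2
7060/y(81) = 7060/(81**2) = 7060/6561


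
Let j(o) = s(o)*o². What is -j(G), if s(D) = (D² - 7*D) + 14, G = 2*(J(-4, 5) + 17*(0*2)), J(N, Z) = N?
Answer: -8576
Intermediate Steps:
G = -8 (G = 2*(-4 + 17*(0*2)) = 2*(-4 + 17*0) = 2*(-4 + 0) = 2*(-4) = -8)
s(D) = 14 + D² - 7*D
j(o) = o²*(14 + o² - 7*o) (j(o) = (14 + o² - 7*o)*o² = o²*(14 + o² - 7*o))
-j(G) = -(-8)²*(14 + (-8)² - 7*(-8)) = -64*(14 + 64 + 56) = -64*134 = -1*8576 = -8576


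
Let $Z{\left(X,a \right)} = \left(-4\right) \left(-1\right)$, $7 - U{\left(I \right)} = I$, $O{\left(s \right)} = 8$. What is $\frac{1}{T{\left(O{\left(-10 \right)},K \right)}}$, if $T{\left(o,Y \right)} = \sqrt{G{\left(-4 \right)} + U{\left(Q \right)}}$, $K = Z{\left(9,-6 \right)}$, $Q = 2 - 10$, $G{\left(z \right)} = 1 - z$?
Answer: $\frac{\sqrt{5}}{10} \approx 0.22361$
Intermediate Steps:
$Q = -8$ ($Q = 2 - 10 = -8$)
$U{\left(I \right)} = 7 - I$
$Z{\left(X,a \right)} = 4$
$K = 4$
$T{\left(o,Y \right)} = 2 \sqrt{5}$ ($T{\left(o,Y \right)} = \sqrt{\left(1 - -4\right) + \left(7 - -8\right)} = \sqrt{\left(1 + 4\right) + \left(7 + 8\right)} = \sqrt{5 + 15} = \sqrt{20} = 2 \sqrt{5}$)
$\frac{1}{T{\left(O{\left(-10 \right)},K \right)}} = \frac{1}{2 \sqrt{5}} = \frac{\sqrt{5}}{10}$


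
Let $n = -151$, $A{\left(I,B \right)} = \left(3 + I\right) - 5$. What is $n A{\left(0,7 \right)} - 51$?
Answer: $251$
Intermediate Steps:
$A{\left(I,B \right)} = -2 + I$
$n A{\left(0,7 \right)} - 51 = - 151 \left(-2 + 0\right) - 51 = \left(-151\right) \left(-2\right) - 51 = 302 - 51 = 251$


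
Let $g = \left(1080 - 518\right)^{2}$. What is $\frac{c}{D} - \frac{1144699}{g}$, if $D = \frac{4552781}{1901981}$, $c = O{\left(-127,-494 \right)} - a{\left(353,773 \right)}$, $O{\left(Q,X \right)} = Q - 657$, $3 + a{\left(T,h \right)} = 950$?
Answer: $- \frac{1045073959592603}{1437968562164} \approx -726.77$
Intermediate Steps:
$a{\left(T,h \right)} = 947$ ($a{\left(T,h \right)} = -3 + 950 = 947$)
$O{\left(Q,X \right)} = -657 + Q$
$g = 315844$ ($g = \left(1080 - 518\right)^{2} = 562^{2} = 315844$)
$c = -1731$ ($c = \left(-657 - 127\right) - 947 = -784 - 947 = -1731$)
$D = \frac{4552781}{1901981}$ ($D = 4552781 \cdot \frac{1}{1901981} = \frac{4552781}{1901981} \approx 2.3937$)
$\frac{c}{D} - \frac{1144699}{g} = - \frac{1731}{\frac{4552781}{1901981}} - \frac{1144699}{315844} = \left(-1731\right) \frac{1901981}{4552781} - \frac{1144699}{315844} = - \frac{3292329111}{4552781} - \frac{1144699}{315844} = - \frac{1045073959592603}{1437968562164}$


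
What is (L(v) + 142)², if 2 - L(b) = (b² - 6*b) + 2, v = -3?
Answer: 13225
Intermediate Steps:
L(b) = -b² + 6*b (L(b) = 2 - ((b² - 6*b) + 2) = 2 - (2 + b² - 6*b) = 2 + (-2 - b² + 6*b) = -b² + 6*b)
(L(v) + 142)² = (-3*(6 - 1*(-3)) + 142)² = (-3*(6 + 3) + 142)² = (-3*9 + 142)² = (-27 + 142)² = 115² = 13225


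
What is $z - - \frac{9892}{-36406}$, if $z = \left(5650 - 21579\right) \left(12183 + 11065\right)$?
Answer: $- \frac{6740887491522}{18203} \approx -3.7032 \cdot 10^{8}$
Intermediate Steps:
$z = -370317392$ ($z = \left(-15929\right) 23248 = -370317392$)
$z - - \frac{9892}{-36406} = -370317392 - - \frac{9892}{-36406} = -370317392 - \left(-9892\right) \left(- \frac{1}{36406}\right) = -370317392 - \frac{4946}{18203} = - \frac{6740887491522}{18203}$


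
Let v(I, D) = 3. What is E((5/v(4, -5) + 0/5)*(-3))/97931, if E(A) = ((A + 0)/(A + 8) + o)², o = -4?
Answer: 289/881379 ≈ 0.00032790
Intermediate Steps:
E(A) = (-4 + A/(8 + A))² (E(A) = ((A + 0)/(A + 8) - 4)² = (A/(8 + A) - 4)² = (-4 + A/(8 + A))²)
E((5/v(4, -5) + 0/5)*(-3))/97931 = ((32 + 3*((5/3 + 0/5)*(-3)))²/(8 + (5/3 + 0/5)*(-3))²)/97931 = ((32 + 3*((5*(⅓) + 0*(⅕))*(-3)))²/(8 + (5*(⅓) + 0*(⅕))*(-3))²)*(1/97931) = ((32 + 3*((5/3 + 0)*(-3)))²/(8 + (5/3 + 0)*(-3))²)*(1/97931) = ((32 + 3*((5/3)*(-3)))²/(8 + (5/3)*(-3))²)*(1/97931) = ((32 + 3*(-5))²/(8 - 5)²)*(1/97931) = ((32 - 15)²/3²)*(1/97931) = ((⅑)*17²)*(1/97931) = ((⅑)*289)*(1/97931) = (289/9)*(1/97931) = 289/881379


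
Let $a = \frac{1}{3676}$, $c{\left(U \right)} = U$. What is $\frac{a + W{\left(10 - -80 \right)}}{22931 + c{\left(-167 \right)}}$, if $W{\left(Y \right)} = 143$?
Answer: $\frac{175223}{27893488} \approx 0.0062819$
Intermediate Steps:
$a = \frac{1}{3676} \approx 0.00027203$
$\frac{a + W{\left(10 - -80 \right)}}{22931 + c{\left(-167 \right)}} = \frac{\frac{1}{3676} + 143}{22931 - 167} = \frac{525669}{3676 \cdot 22764} = \frac{525669}{3676} \cdot \frac{1}{22764} = \frac{175223}{27893488}$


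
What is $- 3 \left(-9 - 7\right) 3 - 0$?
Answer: $144$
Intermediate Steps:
$- 3 \left(-9 - 7\right) 3 - 0 = - 3 \left(\left(-16\right) 3\right) + \left(-67 + 67\right) = \left(-3\right) \left(-48\right) + 0 = 144 + 0 = 144$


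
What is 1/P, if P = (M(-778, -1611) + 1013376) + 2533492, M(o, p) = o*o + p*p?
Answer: 1/6747473 ≈ 1.4820e-7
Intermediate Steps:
M(o, p) = o² + p²
P = 6747473 (P = (((-778)² + (-1611)²) + 1013376) + 2533492 = ((605284 + 2595321) + 1013376) + 2533492 = (3200605 + 1013376) + 2533492 = 4213981 + 2533492 = 6747473)
1/P = 1/6747473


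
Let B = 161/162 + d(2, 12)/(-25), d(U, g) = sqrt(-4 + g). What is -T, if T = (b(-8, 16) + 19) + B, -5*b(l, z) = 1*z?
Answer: -13603/810 + 2*sqrt(2)/25 ≈ -16.681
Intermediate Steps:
b(l, z) = -z/5
B = 161/162 - 2*sqrt(2)/25 (B = 161/162 + sqrt(-4 + 12)/(-25) = 161*(1/162) + sqrt(8)*(-1/25) = 161/162 + (2*sqrt(2))*(-1/25) = 161/162 - 2*sqrt(2)/25 ≈ 0.88069)
T = 13603/810 - 2*sqrt(2)/25 (T = (-1/5*16 + 19) + (161/162 - 2*sqrt(2)/25) = (-16/5 + 19) + (161/162 - 2*sqrt(2)/25) = 79/5 + (161/162 - 2*sqrt(2)/25) = 13603/810 - 2*sqrt(2)/25 ≈ 16.681)
-T = -(13603/810 - 2*sqrt(2)/25) = -13603/810 + 2*sqrt(2)/25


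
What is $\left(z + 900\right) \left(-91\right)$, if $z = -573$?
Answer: $-29757$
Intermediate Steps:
$\left(z + 900\right) \left(-91\right) = \left(-573 + 900\right) \left(-91\right) = 327 \left(-91\right) = -29757$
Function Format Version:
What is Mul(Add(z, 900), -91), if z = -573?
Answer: -29757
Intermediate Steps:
Mul(Add(z, 900), -91) = Mul(Add(-573, 900), -91) = Mul(327, -91) = -29757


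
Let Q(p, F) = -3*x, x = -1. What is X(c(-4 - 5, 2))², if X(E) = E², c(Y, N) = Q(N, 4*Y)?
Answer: 81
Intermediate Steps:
Q(p, F) = 3 (Q(p, F) = -3*(-1) = 3)
c(Y, N) = 3
X(c(-4 - 5, 2))² = (3²)² = 9² = 81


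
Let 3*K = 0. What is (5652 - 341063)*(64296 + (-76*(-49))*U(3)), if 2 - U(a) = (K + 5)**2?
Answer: 7163037316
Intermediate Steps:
K = 0 (K = (1/3)*0 = 0)
U(a) = -23 (U(a) = 2 - (0 + 5)**2 = 2 - 1*5**2 = 2 - 1*25 = 2 - 25 = -23)
(5652 - 341063)*(64296 + (-76*(-49))*U(3)) = (5652 - 341063)*(64296 - 76*(-49)*(-23)) = -335411*(64296 + 3724*(-23)) = -335411*(64296 - 85652) = -335411*(-21356) = 7163037316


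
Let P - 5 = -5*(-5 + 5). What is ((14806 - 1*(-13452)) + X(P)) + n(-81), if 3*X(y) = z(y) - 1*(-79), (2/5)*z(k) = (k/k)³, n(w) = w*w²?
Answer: -3018935/6 ≈ -5.0316e+5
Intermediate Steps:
n(w) = w³
P = 5 (P = 5 - 5*(-5 + 5) = 5 - 5*0 = 5 + 0 = 5)
z(k) = 5/2 (z(k) = 5*(k/k)³/2 = (5/2)*1³ = (5/2)*1 = 5/2)
X(y) = 163/6 (X(y) = (5/2 - 1*(-79))/3 = (5/2 + 79)/3 = (⅓)*(163/2) = 163/6)
((14806 - 1*(-13452)) + X(P)) + n(-81) = ((14806 - 1*(-13452)) + 163/6) + (-81)³ = ((14806 + 13452) + 163/6) - 531441 = (28258 + 163/6) - 531441 = 169711/6 - 531441 = -3018935/6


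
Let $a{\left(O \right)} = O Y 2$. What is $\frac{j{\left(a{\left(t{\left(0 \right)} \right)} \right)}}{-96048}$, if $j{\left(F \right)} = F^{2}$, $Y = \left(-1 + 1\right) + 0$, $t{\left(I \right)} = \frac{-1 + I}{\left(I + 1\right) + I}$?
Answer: $0$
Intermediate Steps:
$t{\left(I \right)} = \frac{-1 + I}{1 + 2 I}$ ($t{\left(I \right)} = \frac{-1 + I}{\left(1 + I\right) + I} = \frac{-1 + I}{1 + 2 I}$)
$Y = 0$ ($Y = 0 + 0 = 0$)
$a{\left(O \right)} = 0$ ($a{\left(O \right)} = O 0 \cdot 2 = 0 \cdot 2 = 0$)
$\frac{j{\left(a{\left(t{\left(0 \right)} \right)} \right)}}{-96048} = \frac{0^{2}}{-96048} = 0 \left(- \frac{1}{96048}\right) = 0$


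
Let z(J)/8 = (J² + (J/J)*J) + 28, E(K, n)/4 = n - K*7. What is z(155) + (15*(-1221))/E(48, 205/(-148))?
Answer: 9670902167/49933 ≈ 1.9368e+5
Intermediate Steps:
E(K, n) = -28*K + 4*n (E(K, n) = 4*(n - K*7) = 4*(n - 7*K) = -28*K + 4*n)
z(J) = 224 + 8*J + 8*J² (z(J) = 8*((J² + (J/J)*J) + 28) = 8*((J² + 1*J) + 28) = 8*((J² + J) + 28) = 8*((J + J²) + 28) = 8*(28 + J + J²) = 224 + 8*J + 8*J²)
z(155) + (15*(-1221))/E(48, 205/(-148)) = (224 + 8*155 + 8*155²) + (15*(-1221))/(-28*48 + 4*(205/(-148))) = (224 + 1240 + 8*24025) - 18315/(-1344 + 4*(205*(-1/148))) = (224 + 1240 + 192200) - 18315/(-1344 + 4*(-205/148)) = 193664 - 18315/(-1344 - 205/37) = 193664 - 18315/(-49933/37) = 193664 - 18315*(-37/49933) = 193664 + 677655/49933 = 9670902167/49933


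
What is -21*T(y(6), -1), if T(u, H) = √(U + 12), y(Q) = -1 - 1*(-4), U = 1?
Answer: -21*√13 ≈ -75.717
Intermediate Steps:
y(Q) = 3 (y(Q) = -1 + 4 = 3)
T(u, H) = √13 (T(u, H) = √(1 + 12) = √13)
-21*T(y(6), -1) = -21*√13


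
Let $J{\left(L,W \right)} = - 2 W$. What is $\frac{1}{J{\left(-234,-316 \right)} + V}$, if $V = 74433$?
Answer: $\frac{1}{75065} \approx 1.3322 \cdot 10^{-5}$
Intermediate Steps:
$\frac{1}{J{\left(-234,-316 \right)} + V} = \frac{1}{\left(-2\right) \left(-316\right) + 74433} = \frac{1}{632 + 74433} = \frac{1}{75065}$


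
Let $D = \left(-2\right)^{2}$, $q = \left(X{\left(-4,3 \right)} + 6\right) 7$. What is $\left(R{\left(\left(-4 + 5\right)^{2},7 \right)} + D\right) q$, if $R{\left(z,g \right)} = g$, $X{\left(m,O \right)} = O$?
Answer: $693$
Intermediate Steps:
$q = 63$ ($q = \left(3 + 6\right) 7 = 9 \cdot 7 = 63$)
$D = 4$
$\left(R{\left(\left(-4 + 5\right)^{2},7 \right)} + D\right) q = \left(7 + 4\right) 63 = 11 \cdot 63 = 693$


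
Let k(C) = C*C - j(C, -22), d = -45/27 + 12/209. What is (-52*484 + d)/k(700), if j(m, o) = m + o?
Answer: -15781345/306804894 ≈ -0.051438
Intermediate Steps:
d = -1009/627 (d = -45*1/27 + 12*(1/209) = -5/3 + 12/209 = -1009/627 ≈ -1.6093)
k(C) = 22 + C² - C (k(C) = C*C - (C - 22) = C² - (-22 + C) = C² + (22 - C) = 22 + C² - C)
(-52*484 + d)/k(700) = (-52*484 - 1009/627)/(22 + 700² - 1*700) = (-25168 - 1009/627)/(22 + 490000 - 700) = -15781345/627/489322 = -15781345/627*1/489322 = -15781345/306804894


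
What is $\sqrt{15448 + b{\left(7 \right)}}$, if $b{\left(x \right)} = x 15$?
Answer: $\sqrt{15553} \approx 124.71$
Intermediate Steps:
$b{\left(x \right)} = 15 x$
$\sqrt{15448 + b{\left(7 \right)}} = \sqrt{15448 + 15 \cdot 7} = \sqrt{15448 + 105} = \sqrt{15553}$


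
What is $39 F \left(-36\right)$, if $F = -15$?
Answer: $21060$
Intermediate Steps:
$39 F \left(-36\right) = 39 \left(-15\right) \left(-36\right) = \left(-585\right) \left(-36\right) = 21060$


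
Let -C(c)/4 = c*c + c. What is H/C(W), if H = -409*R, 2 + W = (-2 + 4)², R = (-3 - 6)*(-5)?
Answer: 6135/8 ≈ 766.88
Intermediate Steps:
R = 45 (R = -9*(-5) = 45)
W = 2 (W = -2 + (-2 + 4)² = -2 + 2² = -2 + 4 = 2)
C(c) = -4*c - 4*c² (C(c) = -4*(c*c + c) = -4*(c² + c) = -4*(c + c²) = -4*c - 4*c²)
H = -18405 (H = -409*45 = -18405)
H/C(W) = -18405*(-1/(8*(1 + 2))) = -18405/((-4*2*3)) = -18405/(-24) = -18405*(-1/24) = 6135/8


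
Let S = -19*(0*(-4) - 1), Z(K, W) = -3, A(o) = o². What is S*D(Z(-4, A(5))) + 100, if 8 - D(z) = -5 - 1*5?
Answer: 442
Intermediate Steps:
D(z) = 18 (D(z) = 8 - (-5 - 1*5) = 8 - (-5 - 5) = 8 - 1*(-10) = 8 + 10 = 18)
S = 19 (S = -19*(0 - 1) = -19*(-1) = 19)
S*D(Z(-4, A(5))) + 100 = 19*18 + 100 = 342 + 100 = 442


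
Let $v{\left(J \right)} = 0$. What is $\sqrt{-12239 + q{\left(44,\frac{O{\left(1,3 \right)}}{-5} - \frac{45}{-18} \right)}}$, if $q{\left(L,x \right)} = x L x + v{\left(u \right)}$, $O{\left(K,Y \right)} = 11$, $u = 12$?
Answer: $\frac{2 i \sqrt{76469}}{5} \approx 110.61 i$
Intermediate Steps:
$q{\left(L,x \right)} = L x^{2}$ ($q{\left(L,x \right)} = x L x + 0 = L x x + 0 = L x^{2} + 0 = L x^{2}$)
$\sqrt{-12239 + q{\left(44,\frac{O{\left(1,3 \right)}}{-5} - \frac{45}{-18} \right)}} = \sqrt{-12239 + 44 \left(\frac{11}{-5} - \frac{45}{-18}\right)^{2}} = \sqrt{-12239 + 44 \left(11 \left(- \frac{1}{5}\right) - - \frac{5}{2}\right)^{2}} = \sqrt{-12239 + 44 \left(- \frac{11}{5} + \frac{5}{2}\right)^{2}} = \sqrt{-12239 + 44 \left(\frac{3}{10}\right)^{2}} = \sqrt{-12239 + 44 \cdot \frac{9}{100}} = \sqrt{-12239 + \frac{99}{25}} = \sqrt{- \frac{305876}{25}} = \frac{2 i \sqrt{76469}}{5}$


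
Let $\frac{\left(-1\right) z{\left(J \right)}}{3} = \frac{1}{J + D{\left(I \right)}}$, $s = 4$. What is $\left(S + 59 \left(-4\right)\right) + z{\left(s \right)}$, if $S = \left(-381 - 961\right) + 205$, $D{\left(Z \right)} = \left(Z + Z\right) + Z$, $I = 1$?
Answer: $- \frac{9614}{7} \approx -1373.4$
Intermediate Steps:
$D{\left(Z \right)} = 3 Z$ ($D{\left(Z \right)} = 2 Z + Z = 3 Z$)
$z{\left(J \right)} = - \frac{3}{3 + J}$ ($z{\left(J \right)} = - \frac{3}{J + 3 \cdot 1} = - \frac{3}{J + 3} = - \frac{3}{3 + J}$)
$S = -1137$ ($S = -1342 + 205 = -1137$)
$\left(S + 59 \left(-4\right)\right) + z{\left(s \right)} = \left(-1137 + 59 \left(-4\right)\right) - \frac{3}{3 + 4} = \left(-1137 - 236\right) - \frac{3}{7} = -1373 - \frac{3}{7} = - \frac{9614}{7}$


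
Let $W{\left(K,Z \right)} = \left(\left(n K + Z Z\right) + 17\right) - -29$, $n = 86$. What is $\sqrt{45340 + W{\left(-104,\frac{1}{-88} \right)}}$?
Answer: $\frac{\sqrt{282206849}}{88} \approx 190.9$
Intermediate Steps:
$W{\left(K,Z \right)} = 46 + Z^{2} + 86 K$ ($W{\left(K,Z \right)} = \left(\left(86 K + Z Z\right) + 17\right) - -29 = \left(\left(86 K + Z^{2}\right) + 17\right) + 29 = \left(\left(Z^{2} + 86 K\right) + 17\right) + 29 = \left(17 + Z^{2} + 86 K\right) + 29 = 46 + Z^{2} + 86 K$)
$\sqrt{45340 + W{\left(-104,\frac{1}{-88} \right)}} = \sqrt{45340 + \left(46 + \left(\frac{1}{-88}\right)^{2} + 86 \left(-104\right)\right)} = \sqrt{45340 + \left(46 + \left(- \frac{1}{88}\right)^{2} - 8944\right)} = \sqrt{45340 + \left(46 + \frac{1}{7744} - 8944\right)} = \sqrt{45340 - \frac{68906111}{7744}} = \sqrt{\frac{282206849}{7744}} = \frac{\sqrt{282206849}}{88}$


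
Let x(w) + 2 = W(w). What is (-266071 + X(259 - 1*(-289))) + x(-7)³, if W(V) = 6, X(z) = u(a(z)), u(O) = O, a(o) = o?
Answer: -265459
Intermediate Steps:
X(z) = z
x(w) = 4 (x(w) = -2 + 6 = 4)
(-266071 + X(259 - 1*(-289))) + x(-7)³ = (-266071 + (259 - 1*(-289))) + 4³ = (-266071 + (259 + 289)) + 64 = (-266071 + 548) + 64 = -265523 + 64 = -265459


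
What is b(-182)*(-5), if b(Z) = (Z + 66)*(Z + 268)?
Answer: 49880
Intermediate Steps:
b(Z) = (66 + Z)*(268 + Z)
b(-182)*(-5) = (17688 + (-182)² + 334*(-182))*(-5) = (17688 + 33124 - 60788)*(-5) = -9976*(-5) = 49880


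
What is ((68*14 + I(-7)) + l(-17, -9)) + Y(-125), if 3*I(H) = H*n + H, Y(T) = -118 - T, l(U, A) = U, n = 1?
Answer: 2812/3 ≈ 937.33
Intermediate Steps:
I(H) = 2*H/3 (I(H) = (H*1 + H)/3 = (H + H)/3 = (2*H)/3 = 2*H/3)
((68*14 + I(-7)) + l(-17, -9)) + Y(-125) = ((68*14 + (2/3)*(-7)) - 17) + (-118 - 1*(-125)) = ((952 - 14/3) - 17) + (-118 + 125) = (2842/3 - 17) + 7 = 2791/3 + 7 = 2812/3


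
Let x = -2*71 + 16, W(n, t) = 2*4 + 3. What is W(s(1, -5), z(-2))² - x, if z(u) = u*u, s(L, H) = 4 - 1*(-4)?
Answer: 247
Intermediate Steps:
s(L, H) = 8 (s(L, H) = 4 + 4 = 8)
z(u) = u²
W(n, t) = 11 (W(n, t) = 8 + 3 = 11)
x = -126 (x = -142 + 16 = -126)
W(s(1, -5), z(-2))² - x = 11² - 1*(-126) = 121 + 126 = 247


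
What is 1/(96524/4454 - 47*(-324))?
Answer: 2227/33961018 ≈ 6.5575e-5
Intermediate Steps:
1/(96524/4454 - 47*(-324)) = 1/(96524*(1/4454) + 15228) = 1/(48262/2227 + 15228) = 1/(33961018/2227) = 2227/33961018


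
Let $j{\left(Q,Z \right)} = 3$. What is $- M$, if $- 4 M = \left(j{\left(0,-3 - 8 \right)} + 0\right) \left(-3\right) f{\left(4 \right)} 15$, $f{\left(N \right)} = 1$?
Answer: $- \frac{135}{4} \approx -33.75$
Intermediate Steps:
$M = \frac{135}{4}$ ($M = - \frac{\left(3 + 0\right) \left(-3\right) 1 \cdot 15}{4} = - \frac{3 \left(-3\right) 1 \cdot 15}{4} = - \frac{\left(-9\right) 1 \cdot 15}{4} = - \frac{\left(-9\right) 15}{4} = \left(- \frac{1}{4}\right) \left(-135\right) = \frac{135}{4} \approx 33.75$)
$- M = \left(-1\right) \frac{135}{4} = - \frac{135}{4}$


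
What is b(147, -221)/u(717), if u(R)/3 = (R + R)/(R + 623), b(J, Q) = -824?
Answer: -552080/2151 ≈ -256.66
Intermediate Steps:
u(R) = 6*R/(623 + R) (u(R) = 3*((R + R)/(R + 623)) = 3*((2*R)/(623 + R)) = 3*(2*R/(623 + R)) = 6*R/(623 + R))
b(147, -221)/u(717) = -824/(6*717/(623 + 717)) = -824/(6*717/1340) = -824/(6*717*(1/1340)) = -824/2151/670 = -824*670/2151 = -552080/2151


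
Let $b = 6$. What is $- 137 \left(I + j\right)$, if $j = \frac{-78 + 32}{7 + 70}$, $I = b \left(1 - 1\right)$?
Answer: $\frac{6302}{77} \approx 81.844$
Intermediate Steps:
$I = 0$ ($I = 6 \left(1 - 1\right) = 6 \cdot 0 = 0$)
$j = - \frac{46}{77} \approx -0.5974$
$- 137 \left(I + j\right) = - 137 \left(0 - \frac{46}{77}\right) = \left(-137\right) \left(- \frac{46}{77}\right) = \frac{6302}{77}$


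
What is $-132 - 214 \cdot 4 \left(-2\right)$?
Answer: $1580$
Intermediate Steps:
$-132 - 214 \cdot 4 \left(-2\right) = -132 - -1712 = -132 + 1712 = 1580$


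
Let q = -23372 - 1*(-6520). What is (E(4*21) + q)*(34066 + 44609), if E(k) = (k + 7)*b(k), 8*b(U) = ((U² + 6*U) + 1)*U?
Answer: 1134128998725/2 ≈ 5.6706e+11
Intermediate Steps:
b(U) = U*(1 + U² + 6*U)/8 (b(U) = (((U² + 6*U) + 1)*U)/8 = ((1 + U² + 6*U)*U)/8 = (U*(1 + U² + 6*U))/8 = U*(1 + U² + 6*U)/8)
E(k) = k*(7 + k)*(1 + k² + 6*k)/8 (E(k) = (k + 7)*(k*(1 + k² + 6*k)/8) = (7 + k)*(k*(1 + k² + 6*k)/8) = k*(7 + k)*(1 + k² + 6*k)/8)
q = -16852 (q = -23372 + 6520 = -16852)
(E(4*21) + q)*(34066 + 44609) = ((4*21)*(7 + 4*21)*(1 + (4*21)² + 6*(4*21))/8 - 16852)*(34066 + 44609) = ((⅛)*84*(7 + 84)*(1 + 84² + 6*84) - 16852)*78675 = ((⅛)*84*91*(1 + 7056 + 504) - 16852)*78675 = ((⅛)*84*91*7561 - 16852)*78675 = (14449071/2 - 16852)*78675 = (14415367/2)*78675 = 1134128998725/2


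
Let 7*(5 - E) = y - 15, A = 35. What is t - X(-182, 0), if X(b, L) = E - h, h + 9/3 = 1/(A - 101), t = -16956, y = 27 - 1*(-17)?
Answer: -7835461/462 ≈ -16960.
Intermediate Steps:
y = 44 (y = 27 + 17 = 44)
h = -199/66 (h = -3 + 1/(35 - 101) = -3 + 1/(-66) = -3 - 1/66 = -199/66 ≈ -3.0152)
E = 6/7 (E = 5 - (44 - 15)/7 = 5 - ⅐*29 = 5 - 29/7 = 6/7 ≈ 0.85714)
X(b, L) = 1789/462 (X(b, L) = 6/7 - 1*(-199/66) = 6/7 + 199/66 = 1789/462)
t - X(-182, 0) = -16956 - 1*1789/462 = -16956 - 1789/462 = -7835461/462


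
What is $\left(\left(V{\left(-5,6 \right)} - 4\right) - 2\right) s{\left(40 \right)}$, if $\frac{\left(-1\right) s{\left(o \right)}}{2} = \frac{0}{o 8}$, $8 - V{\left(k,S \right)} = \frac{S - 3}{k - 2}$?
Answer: $0$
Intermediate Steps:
$V{\left(k,S \right)} = 8 - \frac{-3 + S}{-2 + k}$ ($V{\left(k,S \right)} = 8 - \frac{S - 3}{k - 2} = 8 - \frac{-3 + S}{-2 + k}$)
$s{\left(o \right)} = 0$ ($s{\left(o \right)} = - 2 \frac{0}{o 8} = - 2 \frac{0}{8 o} = - 2 \cdot 0 \frac{1}{8 o} = \left(-2\right) 0 = 0$)
$\left(\left(V{\left(-5,6 \right)} - 4\right) - 2\right) s{\left(40 \right)} = \left(\left(\frac{-13 - 6 + 8 \left(-5\right)}{-2 - 5} - 4\right) - 2\right) 0 = \left(\left(\frac{-13 - 6 - 40}{-7} - 4\right) - 2\right) 0 = \left(\left(\left(- \frac{1}{7}\right) \left(-59\right) - 4\right) - 2\right) 0 = \left(\left(\frac{59}{7} - 4\right) - 2\right) 0 = \left(\frac{31}{7} - 2\right) 0 = \frac{17}{7} \cdot 0 = 0$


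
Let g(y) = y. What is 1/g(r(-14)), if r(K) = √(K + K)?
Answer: -I*√7/14 ≈ -0.18898*I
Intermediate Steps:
r(K) = √2*√K (r(K) = √(2*K) = √2*√K)
1/g(r(-14)) = 1/(√2*√(-14)) = 1/(√2*(I*√14)) = 1/(2*I*√7) = -I*√7/14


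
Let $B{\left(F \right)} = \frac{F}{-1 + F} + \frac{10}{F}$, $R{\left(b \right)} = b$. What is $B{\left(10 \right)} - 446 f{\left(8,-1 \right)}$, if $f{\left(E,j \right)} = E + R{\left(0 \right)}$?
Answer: $- \frac{32093}{9} \approx -3565.9$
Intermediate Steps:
$B{\left(F \right)} = \frac{10}{F} + \frac{F}{-1 + F}$
$f{\left(E,j \right)} = E$ ($f{\left(E,j \right)} = E + 0 = E$)
$B{\left(10 \right)} - 446 f{\left(8,-1 \right)} = \frac{-10 + 10^{2} + 10 \cdot 10}{10 \left(-1 + 10\right)} - 3568 = \frac{-10 + 100 + 100}{10 \cdot 9} - 3568 = \frac{1}{10} \cdot \frac{1}{9} \cdot 190 - 3568 = \frac{19}{9} - 3568 = - \frac{32093}{9}$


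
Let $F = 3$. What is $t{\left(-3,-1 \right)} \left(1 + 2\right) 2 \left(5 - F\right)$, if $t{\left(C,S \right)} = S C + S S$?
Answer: $48$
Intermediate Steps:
$t{\left(C,S \right)} = S^{2} + C S$ ($t{\left(C,S \right)} = C S + S^{2} = S^{2} + C S$)
$t{\left(-3,-1 \right)} \left(1 + 2\right) 2 \left(5 - F\right) = - (-3 - 1) \left(1 + 2\right) 2 \left(5 - 3\right) = \left(-1\right) \left(-4\right) 3 \cdot 2 \left(5 - 3\right) = 4 \cdot 6 \cdot 2 = 24 \cdot 2 = 48$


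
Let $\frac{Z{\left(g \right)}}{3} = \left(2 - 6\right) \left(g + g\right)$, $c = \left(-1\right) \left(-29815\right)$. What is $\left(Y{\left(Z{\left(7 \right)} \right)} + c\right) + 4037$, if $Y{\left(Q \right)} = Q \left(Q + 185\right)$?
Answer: $30996$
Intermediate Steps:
$c = 29815$
$Z{\left(g \right)} = - 24 g$ ($Z{\left(g \right)} = 3 \left(2 - 6\right) \left(g + g\right) = 3 \left(- 4 \cdot 2 g\right) = 3 \left(- 8 g\right) = - 24 g$)
$Y{\left(Q \right)} = Q \left(185 + Q\right)$
$\left(Y{\left(Z{\left(7 \right)} \right)} + c\right) + 4037 = \left(\left(-24\right) 7 \left(185 - 168\right) + 29815\right) + 4037 = \left(- 168 \left(185 - 168\right) + 29815\right) + 4037 = \left(\left(-168\right) 17 + 29815\right) + 4037 = \left(-2856 + 29815\right) + 4037 = 26959 + 4037 = 30996$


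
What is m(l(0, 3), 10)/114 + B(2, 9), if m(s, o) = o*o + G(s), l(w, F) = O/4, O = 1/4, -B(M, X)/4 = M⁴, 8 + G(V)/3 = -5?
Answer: -7235/114 ≈ -63.465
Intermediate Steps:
G(V) = -39 (G(V) = -24 + 3*(-5) = -24 - 15 = -39)
B(M, X) = -4*M⁴
O = ¼ ≈ 0.25000
l(w, F) = 1/16 (l(w, F) = (¼)/4 = (¼)*(¼) = 1/16)
m(s, o) = -39 + o² (m(s, o) = o*o - 39 = o² - 39 = -39 + o²)
m(l(0, 3), 10)/114 + B(2, 9) = (-39 + 10²)/114 - 4*2⁴ = (-39 + 100)*(1/114) - 4*16 = 61*(1/114) - 64 = 61/114 - 64 = -7235/114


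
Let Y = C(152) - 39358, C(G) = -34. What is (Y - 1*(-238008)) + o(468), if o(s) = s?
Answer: 199084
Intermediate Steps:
Y = -39392 (Y = -34 - 39358 = -39392)
(Y - 1*(-238008)) + o(468) = (-39392 - 1*(-238008)) + 468 = (-39392 + 238008) + 468 = 198616 + 468 = 199084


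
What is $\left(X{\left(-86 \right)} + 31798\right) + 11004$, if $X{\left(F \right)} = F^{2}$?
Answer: $50198$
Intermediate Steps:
$\left(X{\left(-86 \right)} + 31798\right) + 11004 = \left(\left(-86\right)^{2} + 31798\right) + 11004 = \left(7396 + 31798\right) + 11004 = 39194 + 11004 = 50198$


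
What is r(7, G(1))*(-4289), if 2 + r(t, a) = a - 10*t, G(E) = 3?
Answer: 295941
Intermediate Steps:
r(t, a) = -2 + a - 10*t (r(t, a) = -2 + (a - 10*t) = -2 + a - 10*t)
r(7, G(1))*(-4289) = (-2 + 3 - 10*7)*(-4289) = (-2 + 3 - 70)*(-4289) = -69*(-4289) = 295941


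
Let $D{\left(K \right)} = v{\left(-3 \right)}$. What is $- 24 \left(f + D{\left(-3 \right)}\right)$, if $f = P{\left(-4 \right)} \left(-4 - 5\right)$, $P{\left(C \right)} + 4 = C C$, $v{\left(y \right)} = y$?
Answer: $2664$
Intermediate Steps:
$D{\left(K \right)} = -3$
$P{\left(C \right)} = -4 + C^{2}$ ($P{\left(C \right)} = -4 + C C = -4 + C^{2}$)
$f = -108$ ($f = \left(-4 + \left(-4\right)^{2}\right) \left(-4 - 5\right) = \left(-4 + 16\right) \left(-9\right) = 12 \left(-9\right) = -108$)
$- 24 \left(f + D{\left(-3 \right)}\right) = - 24 \left(-108 - 3\right) = \left(-24\right) \left(-111\right) = 2664$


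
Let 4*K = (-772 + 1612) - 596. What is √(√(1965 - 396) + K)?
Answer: √(61 + √1569) ≈ 10.030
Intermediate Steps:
K = 61 (K = ((-772 + 1612) - 596)/4 = (840 - 596)/4 = (¼)*244 = 61)
√(√(1965 - 396) + K) = √(√(1965 - 396) + 61) = √(√1569 + 61) = √(61 + √1569)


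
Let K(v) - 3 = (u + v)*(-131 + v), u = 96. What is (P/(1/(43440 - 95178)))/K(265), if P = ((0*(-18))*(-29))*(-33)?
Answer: 0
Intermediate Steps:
P = 0 (P = (0*(-29))*(-33) = 0*(-33) = 0)
K(v) = 3 + (-131 + v)*(96 + v) (K(v) = 3 + (96 + v)*(-131 + v) = 3 + (-131 + v)*(96 + v))
(P/(1/(43440 - 95178)))/K(265) = (0/(1/(43440 - 95178)))/(-12573 + 265² - 35*265) = (0/(1/(-51738)))/(-12573 + 70225 - 9275) = (0/(-1/51738))/48377 = (0*(-51738))*(1/48377) = 0*(1/48377) = 0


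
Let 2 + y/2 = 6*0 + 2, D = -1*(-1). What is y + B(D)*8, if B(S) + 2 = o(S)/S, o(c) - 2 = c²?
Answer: 8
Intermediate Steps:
D = 1
y = 0 (y = -4 + 2*(6*0 + 2) = -4 + 2*(0 + 2) = -4 + 2*2 = -4 + 4 = 0)
o(c) = 2 + c²
B(S) = -2 + (2 + S²)/S
y + B(D)*8 = 0 + (-2 + 1 + 2/1)*8 = 0 + (-2 + 1 + 2*1)*8 = 0 + (-2 + 1 + 2)*8 = 0 + 1*8 = 0 + 8 = 8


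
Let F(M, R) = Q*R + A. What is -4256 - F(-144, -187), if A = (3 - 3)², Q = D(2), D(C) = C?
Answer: -3882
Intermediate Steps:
Q = 2
A = 0 (A = 0² = 0)
F(M, R) = 2*R (F(M, R) = 2*R + 0 = 2*R)
-4256 - F(-144, -187) = -4256 - 2*(-187) = -4256 - 1*(-374) = -4256 + 374 = -3882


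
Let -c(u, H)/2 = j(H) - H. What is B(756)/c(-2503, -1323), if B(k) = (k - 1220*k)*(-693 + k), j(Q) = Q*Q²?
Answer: -10971/875164 ≈ -0.012536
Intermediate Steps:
j(Q) = Q³
B(k) = -1219*k*(-693 + k) (B(k) = (-1219*k)*(-693 + k) = -1219*k*(-693 + k))
c(u, H) = -2*H³ + 2*H (c(u, H) = -2*(H³ - H) = -2*H³ + 2*H)
B(756)/c(-2503, -1323) = (1219*756*(693 - 1*756))/((2*(-1323)*(1 - 1*(-1323)²))) = (1219*756*(693 - 756))/((2*(-1323)*(1 - 1*1750329))) = (1219*756*(-63))/((2*(-1323)*(1 - 1750329))) = -58058532/(2*(-1323)*(-1750328)) = -58058532/4631367888 = -58058532*1/4631367888 = -10971/875164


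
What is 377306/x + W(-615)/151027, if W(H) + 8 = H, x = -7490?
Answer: -28494029766/565596115 ≈ -50.379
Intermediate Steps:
W(H) = -8 + H
377306/x + W(-615)/151027 = 377306/(-7490) + (-8 - 615)/151027 = 377306*(-1/7490) - 623*1/151027 = -188653/3745 - 623/151027 = -28494029766/565596115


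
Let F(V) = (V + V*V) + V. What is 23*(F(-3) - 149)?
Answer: -3358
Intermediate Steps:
F(V) = V**2 + 2*V (F(V) = (V + V**2) + V = V**2 + 2*V)
23*(F(-3) - 149) = 23*(-3*(2 - 3) - 149) = 23*(-3*(-1) - 149) = 23*(3 - 149) = 23*(-146) = -3358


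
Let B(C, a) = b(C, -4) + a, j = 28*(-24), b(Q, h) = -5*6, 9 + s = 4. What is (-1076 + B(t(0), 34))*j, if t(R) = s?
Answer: 720384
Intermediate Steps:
s = -5 (s = -9 + 4 = -5)
b(Q, h) = -30
j = -672
t(R) = -5
B(C, a) = -30 + a
(-1076 + B(t(0), 34))*j = (-1076 + (-30 + 34))*(-672) = (-1076 + 4)*(-672) = -1072*(-672) = 720384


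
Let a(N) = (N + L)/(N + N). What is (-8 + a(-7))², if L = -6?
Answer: 9801/196 ≈ 50.005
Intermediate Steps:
a(N) = (-6 + N)/(2*N) (a(N) = (N - 6)/(N + N) = (-6 + N)/((2*N)) = (-6 + N)*(1/(2*N)) = (-6 + N)/(2*N))
(-8 + a(-7))² = (-8 + (½)*(-6 - 7)/(-7))² = (-8 + (½)*(-⅐)*(-13))² = (-8 + 13/14)² = (-99/14)² = 9801/196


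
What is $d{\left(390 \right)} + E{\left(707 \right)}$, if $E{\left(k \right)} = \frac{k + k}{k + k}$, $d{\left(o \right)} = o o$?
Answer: $152101$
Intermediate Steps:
$d{\left(o \right)} = o^{2}$
$E{\left(k \right)} = 1$ ($E{\left(k \right)} = \frac{2 k}{2 k} = 2 k \frac{1}{2 k} = 1$)
$d{\left(390 \right)} + E{\left(707 \right)} = 390^{2} + 1 = 152100 + 1 = 152101$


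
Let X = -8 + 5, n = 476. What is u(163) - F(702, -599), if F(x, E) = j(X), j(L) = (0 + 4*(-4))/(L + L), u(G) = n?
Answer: 1420/3 ≈ 473.33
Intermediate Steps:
X = -3
u(G) = 476
j(L) = -8/L (j(L) = (0 - 16)/((2*L)) = -8/L)
F(x, E) = 8/3 (F(x, E) = -8/(-3) = -8*(-⅓) = 8/3)
u(163) - F(702, -599) = 476 - 1*8/3 = 476 - 8/3 = 1420/3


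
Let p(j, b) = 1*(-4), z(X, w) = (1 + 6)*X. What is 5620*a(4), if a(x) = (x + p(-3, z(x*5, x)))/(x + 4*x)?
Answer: 0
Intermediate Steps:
z(X, w) = 7*X
p(j, b) = -4
a(x) = (-4 + x)/(5*x) (a(x) = (x - 4)/(x + 4*x) = (-4 + x)/((5*x)) = (-4 + x)*(1/(5*x)) = (-4 + x)/(5*x))
5620*a(4) = 5620*((⅕)*(-4 + 4)/4) = 5620*((⅕)*(¼)*0) = 5620*0 = 0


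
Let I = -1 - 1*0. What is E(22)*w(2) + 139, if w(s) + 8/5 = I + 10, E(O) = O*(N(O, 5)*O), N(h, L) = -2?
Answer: -35121/5 ≈ -7024.2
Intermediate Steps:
I = -1 (I = -1 + 0 = -1)
E(O) = -2*O² (E(O) = O*(-2*O) = -2*O²)
w(s) = 37/5 (w(s) = -8/5 + (-1 + 10) = -8/5 + 9 = 37/5)
E(22)*w(2) + 139 = -2*22²*(37/5) + 139 = -2*484*(37/5) + 139 = -968*37/5 + 139 = -35816/5 + 139 = -35121/5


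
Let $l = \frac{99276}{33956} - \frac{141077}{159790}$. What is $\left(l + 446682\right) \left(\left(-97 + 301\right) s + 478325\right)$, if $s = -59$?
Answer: $\frac{282528157248337236553}{1356457310} \approx 2.0828 \cdot 10^{11}$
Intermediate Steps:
$l = \frac{2768225357}{1356457310}$ ($l = 99276 \cdot \frac{1}{33956} - \frac{141077}{159790} = \frac{24819}{8489} - \frac{141077}{159790} = \frac{2768225357}{1356457310} \approx 2.0408$)
$\left(l + 446682\right) \left(\left(-97 + 301\right) s + 478325\right) = \left(\frac{2768225357}{1356457310} + 446682\right) \left(\left(-97 + 301\right) \left(-59\right) + 478325\right) = \frac{605907832370777 \left(204 \left(-59\right) + 478325\right)}{1356457310} = \frac{605907832370777 \left(-12036 + 478325\right)}{1356457310} = \frac{605907832370777}{1356457310} \cdot 466289 = \frac{282528157248337236553}{1356457310}$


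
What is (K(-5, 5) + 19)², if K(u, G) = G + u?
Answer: 361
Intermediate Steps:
(K(-5, 5) + 19)² = ((5 - 5) + 19)² = (0 + 19)² = 19² = 361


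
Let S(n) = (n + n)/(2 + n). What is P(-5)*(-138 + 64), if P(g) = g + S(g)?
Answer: 370/3 ≈ 123.33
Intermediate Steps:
S(n) = 2*n/(2 + n) (S(n) = (2*n)/(2 + n) = 2*n/(2 + n))
P(g) = g + 2*g/(2 + g)
P(-5)*(-138 + 64) = (-5*(4 - 5)/(2 - 5))*(-138 + 64) = -5*(-1)/(-3)*(-74) = -5*(-1/3)*(-1)*(-74) = -5/3*(-74) = 370/3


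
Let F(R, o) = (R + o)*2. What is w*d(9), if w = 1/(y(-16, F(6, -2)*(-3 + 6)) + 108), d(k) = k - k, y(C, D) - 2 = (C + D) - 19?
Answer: 0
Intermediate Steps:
F(R, o) = 2*R + 2*o
y(C, D) = -17 + C + D (y(C, D) = 2 + ((C + D) - 19) = 2 + (-19 + C + D) = -17 + C + D)
d(k) = 0
w = 1/99 (w = 1/((-17 - 16 + (2*6 + 2*(-2))*(-3 + 6)) + 108) = 1/((-17 - 16 + (12 - 4)*3) + 108) = 1/((-17 - 16 + 8*3) + 108) = 1/((-17 - 16 + 24) + 108) = 1/(-9 + 108) = 1/99 ≈ 0.010101)
w*d(9) = (1/99)*0 = 0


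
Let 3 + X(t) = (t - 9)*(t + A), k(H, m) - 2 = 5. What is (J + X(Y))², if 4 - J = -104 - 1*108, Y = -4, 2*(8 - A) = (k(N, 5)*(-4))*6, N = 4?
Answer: 866761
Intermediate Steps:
k(H, m) = 7 (k(H, m) = 2 + 5 = 7)
A = 92 (A = 8 - 7*(-4)*6/2 = 8 - (-14)*6 = 8 - ½*(-168) = 8 + 84 = 92)
J = 216 (J = 4 - (-104 - 1*108) = 4 - (-104 - 108) = 4 - 1*(-212) = 4 + 212 = 216)
X(t) = -3 + (-9 + t)*(92 + t) (X(t) = -3 + (t - 9)*(t + 92) = -3 + (-9 + t)*(92 + t))
(J + X(Y))² = (216 + (-831 + (-4)² + 83*(-4)))² = (216 + (-831 + 16 - 332))² = (216 - 1147)² = (-931)² = 866761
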